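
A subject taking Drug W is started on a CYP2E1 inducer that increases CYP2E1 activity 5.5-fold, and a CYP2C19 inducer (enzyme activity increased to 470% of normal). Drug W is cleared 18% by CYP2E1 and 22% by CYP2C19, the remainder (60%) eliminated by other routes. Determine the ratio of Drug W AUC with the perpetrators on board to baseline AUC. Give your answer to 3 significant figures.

0.381

CYP2E1: 0.18 × 5.5 = 0.99
CYP2C19: 0.22 × 4.7 = 1.034
Other: 0.6 (unchanged)
Relative clearance = 0.99 + 1.034 + 0.6 = 2.624.
Because AUC varies inversely with clearance, the combined effect is 1 / 2.624 = 0.381.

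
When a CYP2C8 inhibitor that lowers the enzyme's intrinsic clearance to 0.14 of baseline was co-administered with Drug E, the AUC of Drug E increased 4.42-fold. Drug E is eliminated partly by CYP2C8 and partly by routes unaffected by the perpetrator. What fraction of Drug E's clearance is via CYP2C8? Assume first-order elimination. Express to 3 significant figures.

Write x for the fraction cleared via CYP2C8. The observed AUC change means clearance fell to 1/4.42 = 0.2262 of baseline.
Setting x·0.14 + (1 − x) = 0.2262 and solving: x = (0.2262 − 1)/(0.14 − 1) = 0.900.

0.900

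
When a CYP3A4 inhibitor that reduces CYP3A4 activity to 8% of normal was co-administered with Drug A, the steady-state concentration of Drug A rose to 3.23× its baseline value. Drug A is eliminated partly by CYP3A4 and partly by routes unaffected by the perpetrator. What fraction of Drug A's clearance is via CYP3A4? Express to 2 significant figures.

Let x = fm,CYP3A4. Because steady-state concentration ∝ 1/CL, relative clearance fell to 1/3.23 = 0.3096.
Setting x·0.08 + (1 − x) = 0.3096 and solving: x = (0.3096 − 1)/(0.08 − 1) = 0.75.

0.75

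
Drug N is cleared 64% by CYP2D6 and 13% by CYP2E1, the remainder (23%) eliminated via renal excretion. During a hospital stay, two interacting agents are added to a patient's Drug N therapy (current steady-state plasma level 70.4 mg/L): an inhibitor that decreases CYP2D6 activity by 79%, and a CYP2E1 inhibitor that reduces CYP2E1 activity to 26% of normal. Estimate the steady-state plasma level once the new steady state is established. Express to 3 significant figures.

The CYP2D6 pathway (64% of clearance) is reduced to 0.21× activity: 0.64 × 0.21 = 0.1344.
The CYP2E1 pathway (13% of clearance) drops to 0.26× activity: 0.13 × 0.26 = 0.0338.
The remaining 23% of clearance is unaffected.
New clearance relative to baseline: 0.1344 + 0.0338 + 0.23 = 0.3982.
Dividing the baseline by the relative clearance: 70.4 / 0.3982 = 177 mg/L.

177 mg/L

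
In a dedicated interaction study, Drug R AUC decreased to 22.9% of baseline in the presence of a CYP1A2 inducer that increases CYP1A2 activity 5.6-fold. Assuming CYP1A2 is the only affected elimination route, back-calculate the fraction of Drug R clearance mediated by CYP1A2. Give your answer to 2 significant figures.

Write x for the fraction cleared via CYP1A2. The observed AUC change means clearance rose to 1/0.229 = 4.367 of baseline.
Setting x·5.6 + (1 − x) = 4.367 and solving: x = (4.367 − 1)/(5.6 − 1) = 0.73.

0.73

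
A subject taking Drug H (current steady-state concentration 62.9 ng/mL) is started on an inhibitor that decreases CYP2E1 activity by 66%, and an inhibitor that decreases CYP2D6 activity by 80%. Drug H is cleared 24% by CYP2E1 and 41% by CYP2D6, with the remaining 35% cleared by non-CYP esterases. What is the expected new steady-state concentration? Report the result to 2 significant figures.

The CYP2E1 pathway (24% of clearance) falls to 0.34× activity: 0.24 × 0.34 = 0.0816.
The CYP2D6 pathway (41% of clearance) is reduced to 0.2× activity: 0.41 × 0.2 = 0.082.
The remaining 35% of clearance is unaffected.
New clearance relative to baseline: 0.0816 + 0.082 + 0.35 = 0.5136.
Steady-state concentration ∝ 1/CL: new value = 62.9 / 0.5136 = 1.2 × 10² ng/mL.

1.2 × 10² ng/mL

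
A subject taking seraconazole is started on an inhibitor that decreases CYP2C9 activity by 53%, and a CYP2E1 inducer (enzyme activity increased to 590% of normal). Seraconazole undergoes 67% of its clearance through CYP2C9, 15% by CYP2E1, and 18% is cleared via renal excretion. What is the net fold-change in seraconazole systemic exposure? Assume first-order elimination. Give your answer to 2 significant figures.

CYP2C9: 0.67 × 0.47 = 0.3149
CYP2E1: 0.15 × 5.9 = 0.885
Other: 0.18 (unchanged)
CL_new/CL_old = 0.3149 + 0.885 + 0.18 = 1.3799.
Because systemic exposure varies inversely with clearance, the combined effect is 1 / 1.3799 = 0.72.

0.72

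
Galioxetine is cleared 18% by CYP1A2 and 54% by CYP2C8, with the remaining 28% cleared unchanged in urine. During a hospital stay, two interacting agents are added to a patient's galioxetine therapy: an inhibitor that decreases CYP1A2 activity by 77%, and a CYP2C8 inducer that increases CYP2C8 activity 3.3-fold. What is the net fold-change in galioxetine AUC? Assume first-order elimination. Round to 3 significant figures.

0.475

The CYP1A2 pathway (18% of clearance) drops to 0.23× activity: 0.18 × 0.23 = 0.0414.
The CYP2C8 pathway (54% of clearance) is boosted to 3.3× activity: 0.54 × 3.3 = 1.782.
Non-CYP routes (28%) are unchanged.
Relative clearance = 0.0414 + 1.782 + 0.28 = 2.1034.
Because AUC varies inversely with clearance, the combined effect is 1 / 2.1034 = 0.475.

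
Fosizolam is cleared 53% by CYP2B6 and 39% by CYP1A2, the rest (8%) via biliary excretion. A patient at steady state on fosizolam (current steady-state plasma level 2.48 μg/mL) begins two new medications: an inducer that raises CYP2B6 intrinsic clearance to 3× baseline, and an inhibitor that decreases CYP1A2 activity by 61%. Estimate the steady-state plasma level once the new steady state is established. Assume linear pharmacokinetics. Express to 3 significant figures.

1.36 μg/mL

The CYP2B6 pathway (53% of clearance) increases to 3× activity: 0.53 × 3 = 1.59.
The CYP1A2 pathway (39% of clearance) falls to 0.39× activity: 0.39 × 0.39 = 0.1521.
The remaining 8% of clearance is unaffected.
CL_new/CL_old = 1.59 + 0.1521 + 0.08 = 1.8221.
Steady-state plasma level ∝ 1/CL: new value = 2.48 / 1.8221 = 1.36 μg/mL.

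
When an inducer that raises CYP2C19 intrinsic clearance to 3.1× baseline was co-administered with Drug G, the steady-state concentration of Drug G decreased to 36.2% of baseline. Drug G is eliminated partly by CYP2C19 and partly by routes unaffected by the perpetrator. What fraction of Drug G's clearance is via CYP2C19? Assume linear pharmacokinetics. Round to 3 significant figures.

Let fm be the CYP2C19 fraction. New clearance relative to baseline = fm × 3.1 + (1 − fm).
Steady-state concentration ratio = 1 / (new CL fraction), so new CL fraction = 1 / 0.362 = 2.762.
fm × 3.1 + 1 − fm = 2.762  ⇒  fm × (3.1 − 1) = 1.762  ⇒  fm = 0.839.

0.839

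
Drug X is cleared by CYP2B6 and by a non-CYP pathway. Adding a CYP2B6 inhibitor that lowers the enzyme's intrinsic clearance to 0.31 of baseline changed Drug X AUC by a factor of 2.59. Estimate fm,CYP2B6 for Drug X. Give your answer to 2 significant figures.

0.89

Let fm be the CYP2B6 fraction. New clearance relative to baseline = fm × 0.31 + (1 − fm).
AUC ratio = 1 / (new CL fraction), so new CL fraction = 1 / 2.59 = 0.3861.
fm × 0.31 + 1 − fm = 0.3861  ⇒  fm × (0.31 − 1) = −0.6139  ⇒  fm = 0.89.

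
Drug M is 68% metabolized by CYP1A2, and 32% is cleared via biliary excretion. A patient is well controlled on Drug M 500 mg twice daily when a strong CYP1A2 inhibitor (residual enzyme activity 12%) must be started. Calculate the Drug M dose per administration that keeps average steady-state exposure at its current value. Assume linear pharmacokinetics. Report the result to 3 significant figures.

201 mg

CYP1A2: 0.68 × 0.12 = 0.0816
Other: 0.32 (unchanged)
CL_new/CL_old = 0.0816 + 0.32 = 0.4016.
Exposure is unchanged when dose changes in proportion to clearance. New dose = 500 mg × 0.4016 = 201 mg.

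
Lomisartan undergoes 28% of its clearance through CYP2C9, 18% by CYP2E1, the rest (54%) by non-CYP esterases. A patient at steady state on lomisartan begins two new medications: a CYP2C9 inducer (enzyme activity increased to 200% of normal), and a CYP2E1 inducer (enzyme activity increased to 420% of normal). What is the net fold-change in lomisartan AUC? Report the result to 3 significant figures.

0.539

CYP2C9: 0.28 × 2 = 0.56
CYP2E1: 0.18 × 4.2 = 0.756
Other: 0.54 (unchanged)
New clearance relative to baseline: 0.56 + 0.756 + 0.54 = 1.856.
AUC ∝ 1/CL: fold-change = 1 / 1.856 = 0.539.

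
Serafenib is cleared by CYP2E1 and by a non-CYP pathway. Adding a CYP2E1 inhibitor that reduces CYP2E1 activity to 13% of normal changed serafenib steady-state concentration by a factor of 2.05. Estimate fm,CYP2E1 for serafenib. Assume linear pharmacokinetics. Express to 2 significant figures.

Let fm be the CYP2E1 fraction. New clearance relative to baseline = fm × 0.13 + (1 − fm).
Steady-state concentration ratio = 1 / (new CL fraction), so new CL fraction = 1 / 2.05 = 0.4878.
fm × 0.13 + 1 − fm = 0.4878  ⇒  fm × (0.13 − 1) = −0.5122  ⇒  fm = 0.59.

0.59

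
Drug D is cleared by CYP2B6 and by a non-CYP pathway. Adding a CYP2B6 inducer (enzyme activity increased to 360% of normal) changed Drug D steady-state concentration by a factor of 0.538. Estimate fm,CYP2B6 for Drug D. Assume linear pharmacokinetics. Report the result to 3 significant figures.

0.330

Call the CYP2B6 fraction fm. After the interaction, CL_new/CL_old = fm × 3.6 + (1 − fm).
Steady-state concentration ratio = 1 / (new CL fraction), so new CL fraction = 1 / 0.538 = 1.859.
fm × 3.6 + 1 − fm = 1.859  ⇒  fm × (3.6 − 1) = 0.8587  ⇒  fm = 0.330.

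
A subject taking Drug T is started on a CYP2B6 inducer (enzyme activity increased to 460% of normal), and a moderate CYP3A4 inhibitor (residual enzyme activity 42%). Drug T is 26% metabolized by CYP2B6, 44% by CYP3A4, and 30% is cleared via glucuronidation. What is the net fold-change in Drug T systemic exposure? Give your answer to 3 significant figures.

The CYP2B6 pathway (26% of clearance) is boosted to 4.6× activity: 0.26 × 4.6 = 1.196.
The CYP3A4 pathway (44% of clearance) drops to 0.42× activity: 0.44 × 0.42 = 0.1848.
Non-CYP routes (30%) are unchanged.
New clearance relative to baseline: 1.196 + 0.1848 + 0.3 = 1.6808.
Systemic exposure ∝ 1/CL: fold-change = 1 / 1.6808 = 0.595.

0.595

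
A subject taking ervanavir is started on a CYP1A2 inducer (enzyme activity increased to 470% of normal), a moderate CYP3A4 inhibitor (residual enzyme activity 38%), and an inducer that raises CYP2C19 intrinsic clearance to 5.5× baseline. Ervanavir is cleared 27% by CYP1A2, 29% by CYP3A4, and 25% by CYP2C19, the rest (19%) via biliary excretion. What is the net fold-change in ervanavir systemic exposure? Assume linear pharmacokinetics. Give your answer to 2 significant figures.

The CYP1A2 pathway (27% of clearance) is boosted to 4.7× activity: 0.27 × 4.7 = 1.269.
The CYP3A4 pathway (29% of clearance) drops to 0.38× activity: 0.29 × 0.38 = 0.1102.
The CYP2C19 pathway (25% of clearance) is boosted to 5.5× activity: 0.25 × 5.5 = 1.375.
The remaining 19% of clearance is unaffected.
CL_new/CL_old = 1.269 + 0.1102 + 1.375 + 0.19 = 2.9442.
Because systemic exposure varies inversely with clearance, the combined effect is 1 / 2.9442 = 0.34.

0.34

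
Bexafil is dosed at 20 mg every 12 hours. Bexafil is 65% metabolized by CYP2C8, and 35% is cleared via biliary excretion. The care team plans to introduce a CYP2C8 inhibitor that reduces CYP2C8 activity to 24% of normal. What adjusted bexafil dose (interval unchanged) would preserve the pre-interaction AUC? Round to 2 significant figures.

10 mg

CYP2C8: 0.65 × 0.24 = 0.156
Other: 0.35 (unchanged)
CL_new/CL_old = 0.156 + 0.35 = 0.506.
To maintain the same steady-state level, dose must scale with clearance: new dose = 20 × 0.506 = 10 mg.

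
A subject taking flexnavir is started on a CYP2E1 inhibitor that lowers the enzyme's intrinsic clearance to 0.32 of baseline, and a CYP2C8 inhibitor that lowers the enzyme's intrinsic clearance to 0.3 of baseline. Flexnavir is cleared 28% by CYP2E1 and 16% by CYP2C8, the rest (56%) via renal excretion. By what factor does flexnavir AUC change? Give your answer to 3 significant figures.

1.43

The CYP2E1 pathway (28% of clearance) falls to 0.32× activity: 0.28 × 0.32 = 0.0896.
The CYP2C8 pathway (16% of clearance) is reduced to 0.3× activity: 0.16 × 0.3 = 0.048.
The remaining 56% of clearance is unaffected.
New clearance relative to baseline: 0.0896 + 0.048 + 0.56 = 0.6976.
Net AUC ratio = 1 / 0.6976 = 1.43.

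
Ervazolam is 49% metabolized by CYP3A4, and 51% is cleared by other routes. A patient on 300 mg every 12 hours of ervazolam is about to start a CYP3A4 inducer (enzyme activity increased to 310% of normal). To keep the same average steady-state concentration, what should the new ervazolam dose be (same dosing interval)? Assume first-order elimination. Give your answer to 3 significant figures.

The CYP3A4 pathway (49% of clearance) is boosted to 3.1× activity: 0.49 × 3.1 = 1.519.
The remaining 51% of clearance is unaffected.
New clearance relative to baseline: 1.519 + 0.51 = 2.029.
Css,avg = (dose rate)/CL, so holding Css fixed requires dose ∝ CL: 300 × 2.029 = 609 mg.

609 mg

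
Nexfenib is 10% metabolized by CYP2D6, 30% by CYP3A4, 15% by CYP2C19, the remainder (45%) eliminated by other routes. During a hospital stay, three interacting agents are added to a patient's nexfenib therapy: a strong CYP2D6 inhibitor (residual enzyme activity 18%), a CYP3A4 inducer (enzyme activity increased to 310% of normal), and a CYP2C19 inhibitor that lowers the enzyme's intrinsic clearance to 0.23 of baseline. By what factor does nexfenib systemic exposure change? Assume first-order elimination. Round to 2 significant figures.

The CYP2D6 pathway (10% of clearance) drops to 0.18× activity: 0.1 × 0.18 = 0.018.
The CYP3A4 pathway (30% of clearance) rises to 3.1× activity: 0.3 × 3.1 = 0.93.
The CYP2C19 pathway (15% of clearance) drops to 0.23× activity: 0.15 × 0.23 = 0.0345.
The remaining 45% of clearance is unaffected.
New clearance relative to baseline: 0.018 + 0.93 + 0.0345 + 0.45 = 1.4325.
Net systemic exposure ratio = 1 / 1.4325 = 0.70.

0.70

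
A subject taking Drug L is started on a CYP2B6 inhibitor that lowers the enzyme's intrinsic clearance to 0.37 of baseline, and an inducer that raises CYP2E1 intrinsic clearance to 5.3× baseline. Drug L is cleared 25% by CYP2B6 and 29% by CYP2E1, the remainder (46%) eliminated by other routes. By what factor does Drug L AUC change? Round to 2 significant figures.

0.48

The CYP2B6 pathway (25% of clearance) is reduced to 0.37× activity: 0.25 × 0.37 = 0.0925.
The CYP2E1 pathway (29% of clearance) is boosted to 5.3× activity: 0.29 × 5.3 = 1.537.
The remaining 46% of clearance is unaffected.
Relative clearance = 0.0925 + 1.537 + 0.46 = 2.0895.
Because AUC varies inversely with clearance, the combined effect is 1 / 2.0895 = 0.48.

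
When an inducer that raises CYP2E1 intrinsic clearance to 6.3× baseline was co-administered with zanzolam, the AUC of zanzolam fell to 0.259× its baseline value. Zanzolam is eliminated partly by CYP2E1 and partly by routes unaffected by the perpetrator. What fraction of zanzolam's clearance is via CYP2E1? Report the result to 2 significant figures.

0.54

Call the CYP2E1 fraction fm. After the interaction, CL_new/CL_old = fm × 6.3 + (1 − fm).
AUC ratio = 1 / (new CL fraction), so new CL fraction = 1 / 0.259 = 3.861.
fm × 6.3 + 1 − fm = 3.861  ⇒  fm × (6.3 − 1) = 2.861  ⇒  fm = 0.54.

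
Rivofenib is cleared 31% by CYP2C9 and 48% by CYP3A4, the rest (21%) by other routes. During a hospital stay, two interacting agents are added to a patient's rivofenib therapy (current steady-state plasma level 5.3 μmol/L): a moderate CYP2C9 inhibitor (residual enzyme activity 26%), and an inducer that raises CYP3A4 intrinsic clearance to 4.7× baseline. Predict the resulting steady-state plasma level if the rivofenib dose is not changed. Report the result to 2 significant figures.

The CYP2C9 pathway (31% of clearance) falls to 0.26× activity: 0.31 × 0.26 = 0.0806.
The CYP3A4 pathway (48% of clearance) rises to 4.7× activity: 0.48 × 4.7 = 2.256.
Non-CYP routes (21%) are unchanged.
CL_new/CL_old = 0.0806 + 2.256 + 0.21 = 2.5466.
Steady-state plasma level ∝ 1/CL: new value = 5.3 / 2.5466 = 2.1 μmol/L.

2.1 μmol/L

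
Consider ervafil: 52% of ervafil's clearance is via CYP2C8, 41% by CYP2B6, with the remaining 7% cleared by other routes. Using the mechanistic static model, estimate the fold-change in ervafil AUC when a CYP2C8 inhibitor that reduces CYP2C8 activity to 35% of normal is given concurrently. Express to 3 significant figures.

The CYP2C8 pathway (52% of clearance) falls to 0.35× activity: 0.52 × 0.35 = 0.182.
CYP2B6 (41%) and the residual 7% are unaffected.
Relative clearance = 0.182 + 0.41 + 0.07 = 0.662.
Since AUC ∝ 1/CL, the ratio is 1 / 0.662 = 1.51.

1.51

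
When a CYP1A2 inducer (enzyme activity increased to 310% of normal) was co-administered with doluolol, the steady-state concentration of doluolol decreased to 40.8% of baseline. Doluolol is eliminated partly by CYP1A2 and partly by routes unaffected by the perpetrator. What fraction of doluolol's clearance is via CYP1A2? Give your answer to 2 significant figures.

CL'/CL = 1 / 0.408 = 2.451
3.1·fm + (1 − fm) = 2.451
fm = (2.451 − 1) / (3.1 − 1) = 0.69

0.69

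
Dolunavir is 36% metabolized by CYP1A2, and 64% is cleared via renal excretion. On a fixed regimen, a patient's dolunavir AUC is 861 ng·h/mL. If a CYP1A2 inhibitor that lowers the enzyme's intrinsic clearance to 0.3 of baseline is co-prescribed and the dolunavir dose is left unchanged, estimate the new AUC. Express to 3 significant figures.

The CYP1A2 pathway (36% of clearance) is reduced to 0.3× activity: 0.36 × 0.3 = 0.108.
Non-CYP routes (64%) are unchanged.
New clearance relative to baseline: 0.108 + 0.64 = 0.748.
With dosing unchanged, AUC scales as 1/CL: 861 / 0.748 = 1.15 × 10³ ng·h/mL.

1.15 × 10³ ng·h/mL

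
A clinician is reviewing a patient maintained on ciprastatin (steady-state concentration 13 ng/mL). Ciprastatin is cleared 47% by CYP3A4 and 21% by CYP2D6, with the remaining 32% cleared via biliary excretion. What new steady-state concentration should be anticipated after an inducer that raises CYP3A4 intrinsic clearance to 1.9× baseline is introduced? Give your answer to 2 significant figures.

9.1 ng/mL

The CYP3A4 pathway (47% of clearance) rises to 1.9× activity: 0.47 × 1.9 = 0.893.
CYP2D6 (21%) and the residual 32% are unaffected.
Relative clearance = 0.893 + 0.21 + 0.32 = 1.423.
With dosing unchanged, steady-state concentration scales as 1/CL: 13 / 1.423 = 9.1 ng/mL.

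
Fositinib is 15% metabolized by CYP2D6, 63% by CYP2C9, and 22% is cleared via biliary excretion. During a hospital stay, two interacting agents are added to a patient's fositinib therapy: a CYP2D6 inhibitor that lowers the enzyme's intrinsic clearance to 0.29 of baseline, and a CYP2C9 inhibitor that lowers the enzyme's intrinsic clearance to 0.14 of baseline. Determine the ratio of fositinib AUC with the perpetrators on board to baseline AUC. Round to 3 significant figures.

The CYP2D6 pathway (15% of clearance) is reduced to 0.29× activity: 0.15 × 0.29 = 0.0435.
The CYP2C9 pathway (63% of clearance) is reduced to 0.14× activity: 0.63 × 0.14 = 0.0882.
The remaining 22% of clearance is unaffected.
New clearance relative to baseline: 0.0435 + 0.0882 + 0.22 = 0.3517.
Because AUC varies inversely with clearance, the combined effect is 1 / 0.3517 = 2.84.

2.84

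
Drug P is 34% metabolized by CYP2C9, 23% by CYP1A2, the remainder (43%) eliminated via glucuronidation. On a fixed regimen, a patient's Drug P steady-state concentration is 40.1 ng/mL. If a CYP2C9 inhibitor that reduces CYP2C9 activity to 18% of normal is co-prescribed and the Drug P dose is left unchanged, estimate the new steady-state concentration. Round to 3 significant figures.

The CYP2C9 pathway (34% of clearance) drops to 0.18× activity: 0.34 × 0.18 = 0.0612.
CYP1A2 (23%) and the residual 43% are unaffected.
CL_new/CL_old = 0.0612 + 0.23 + 0.43 = 0.7212.
New steady-state concentration = baseline ÷ relative clearance = 40.1 / 0.7212 = 55.6 ng/mL.

55.6 ng/mL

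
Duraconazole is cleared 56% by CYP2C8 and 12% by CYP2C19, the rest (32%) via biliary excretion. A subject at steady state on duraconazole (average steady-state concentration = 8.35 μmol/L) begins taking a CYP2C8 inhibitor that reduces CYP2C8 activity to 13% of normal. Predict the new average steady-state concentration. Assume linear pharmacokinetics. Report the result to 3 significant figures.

16.3 μmol/L

The CYP2C8 pathway (56% of clearance) falls to 0.13× activity: 0.56 × 0.13 = 0.0728.
CYP2C19 (12%) and the residual 32% are unaffected.
Relative clearance = 0.0728 + 0.12 + 0.32 = 0.5128.
Average steady-state concentration ∝ 1/CL, so new value = 8.35 / 0.5128 = 16.3 μmol/L.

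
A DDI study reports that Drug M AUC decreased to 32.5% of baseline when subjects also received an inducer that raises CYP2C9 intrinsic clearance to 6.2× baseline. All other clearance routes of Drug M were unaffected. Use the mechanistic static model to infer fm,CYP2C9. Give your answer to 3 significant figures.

0.399

Let x = fm,CYP2C9. Because AUC ∝ 1/CL, relative clearance rose to 1/0.325 = 3.077.
Setting x·6.2 + (1 − x) = 3.077 and solving: x = (3.077 − 1)/(6.2 − 1) = 0.399.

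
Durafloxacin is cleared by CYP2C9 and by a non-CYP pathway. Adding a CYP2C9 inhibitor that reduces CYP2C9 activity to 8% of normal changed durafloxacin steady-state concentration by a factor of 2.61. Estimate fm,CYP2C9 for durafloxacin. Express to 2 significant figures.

Let fm be the CYP2C9 fraction. New clearance relative to baseline = fm × 0.08 + (1 − fm).
Steady-state concentration ratio = 1 / (new CL fraction), so new CL fraction = 1 / 2.61 = 0.3831.
fm × 0.08 + 1 − fm = 0.3831  ⇒  fm × (0.08 − 1) = −0.6169  ⇒  fm = 0.67.

0.67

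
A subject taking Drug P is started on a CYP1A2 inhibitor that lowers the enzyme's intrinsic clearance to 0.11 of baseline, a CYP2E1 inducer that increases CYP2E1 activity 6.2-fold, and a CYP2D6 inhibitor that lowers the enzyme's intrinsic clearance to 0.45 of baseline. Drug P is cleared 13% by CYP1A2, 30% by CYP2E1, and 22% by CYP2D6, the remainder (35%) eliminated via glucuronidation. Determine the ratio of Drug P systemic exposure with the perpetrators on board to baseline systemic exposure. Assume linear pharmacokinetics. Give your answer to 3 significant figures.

0.430

The CYP1A2 pathway (13% of clearance) is reduced to 0.11× activity: 0.13 × 0.11 = 0.0143.
The CYP2E1 pathway (30% of clearance) increases to 6.2× activity: 0.3 × 6.2 = 1.86.
The CYP2D6 pathway (22% of clearance) falls to 0.45× activity: 0.22 × 0.45 = 0.099.
Non-CYP routes (35%) are unchanged.
New clearance relative to baseline: 0.0143 + 1.86 + 0.099 + 0.35 = 2.3233.
Systemic exposure ∝ 1/CL: fold-change = 1 / 2.3233 = 0.430.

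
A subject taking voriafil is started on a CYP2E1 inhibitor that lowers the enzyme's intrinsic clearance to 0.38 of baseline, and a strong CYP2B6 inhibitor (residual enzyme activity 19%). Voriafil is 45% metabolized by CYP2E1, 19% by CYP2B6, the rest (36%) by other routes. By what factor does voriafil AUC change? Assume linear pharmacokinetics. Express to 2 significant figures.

The CYP2E1 pathway (45% of clearance) falls to 0.38× activity: 0.45 × 0.38 = 0.171.
The CYP2B6 pathway (19% of clearance) drops to 0.19× activity: 0.19 × 0.19 = 0.0361.
The remaining 36% of clearance is unaffected.
New clearance relative to baseline: 0.171 + 0.0361 + 0.36 = 0.5671.
AUC ∝ 1/CL: fold-change = 1 / 0.5671 = 1.8.

1.8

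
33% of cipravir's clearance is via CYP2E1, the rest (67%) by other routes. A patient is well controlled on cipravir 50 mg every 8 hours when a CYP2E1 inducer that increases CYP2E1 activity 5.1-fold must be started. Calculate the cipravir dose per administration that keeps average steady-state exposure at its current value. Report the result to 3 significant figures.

The CYP2E1 pathway (33% of clearance) is boosted to 5.1× activity: 0.33 × 5.1 = 1.683.
Non-CYP routes (67%) are unchanged.
CL_new/CL_old = 1.683 + 0.67 = 2.353.
Exposure is unchanged when dose changes in proportion to clearance. New dose = 50 mg × 2.353 = 118 mg.

118 mg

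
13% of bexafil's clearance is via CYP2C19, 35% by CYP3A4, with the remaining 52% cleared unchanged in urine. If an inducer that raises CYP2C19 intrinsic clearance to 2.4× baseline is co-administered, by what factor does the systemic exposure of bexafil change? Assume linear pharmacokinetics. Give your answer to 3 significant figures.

0.846

The CYP2C19 pathway (13% of clearance) increases to 2.4× activity: 0.13 × 2.4 = 0.312.
CYP3A4 (35%) and the residual 52% are unaffected.
Relative clearance = 0.312 + 0.35 + 0.52 = 1.182.
Systemic exposure is inversely proportional to clearance, so the fold-change is 1 / 1.182 = 0.846.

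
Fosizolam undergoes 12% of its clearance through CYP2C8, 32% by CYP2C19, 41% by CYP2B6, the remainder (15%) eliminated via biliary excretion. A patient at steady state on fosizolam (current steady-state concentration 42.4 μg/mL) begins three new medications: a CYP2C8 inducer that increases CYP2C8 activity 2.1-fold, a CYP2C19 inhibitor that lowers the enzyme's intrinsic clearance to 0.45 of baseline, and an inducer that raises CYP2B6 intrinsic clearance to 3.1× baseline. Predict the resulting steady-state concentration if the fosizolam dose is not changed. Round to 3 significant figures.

The CYP2C8 pathway (12% of clearance) is boosted to 2.1× activity: 0.12 × 2.1 = 0.252.
The CYP2C19 pathway (32% of clearance) is reduced to 0.45× activity: 0.32 × 0.45 = 0.144.
The CYP2B6 pathway (41% of clearance) rises to 3.1× activity: 0.41 × 3.1 = 1.271.
The remaining 15% of clearance is unaffected.
New clearance relative to baseline: 0.252 + 0.144 + 1.271 + 0.15 = 1.817.
New steady-state concentration = 42.4 / 1.817 = 23.3 μg/mL (concentration scales inversely with clearance).

23.3 μg/mL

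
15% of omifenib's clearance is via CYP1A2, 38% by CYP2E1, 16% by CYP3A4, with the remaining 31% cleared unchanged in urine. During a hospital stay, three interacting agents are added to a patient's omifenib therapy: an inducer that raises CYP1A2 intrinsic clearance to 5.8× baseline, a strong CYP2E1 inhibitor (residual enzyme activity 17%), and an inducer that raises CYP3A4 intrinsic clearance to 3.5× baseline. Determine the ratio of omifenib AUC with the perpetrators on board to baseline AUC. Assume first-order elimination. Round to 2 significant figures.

0.55

The CYP1A2 pathway (15% of clearance) rises to 5.8× activity: 0.15 × 5.8 = 0.87.
The CYP2E1 pathway (38% of clearance) is reduced to 0.17× activity: 0.38 × 0.17 = 0.0646.
The CYP3A4 pathway (16% of clearance) is boosted to 3.5× activity: 0.16 × 3.5 = 0.56.
Non-CYP routes (31%) are unchanged.
New clearance relative to baseline: 0.87 + 0.0646 + 0.56 + 0.31 = 1.8046.
AUC ∝ 1/CL: fold-change = 1 / 1.8046 = 0.55.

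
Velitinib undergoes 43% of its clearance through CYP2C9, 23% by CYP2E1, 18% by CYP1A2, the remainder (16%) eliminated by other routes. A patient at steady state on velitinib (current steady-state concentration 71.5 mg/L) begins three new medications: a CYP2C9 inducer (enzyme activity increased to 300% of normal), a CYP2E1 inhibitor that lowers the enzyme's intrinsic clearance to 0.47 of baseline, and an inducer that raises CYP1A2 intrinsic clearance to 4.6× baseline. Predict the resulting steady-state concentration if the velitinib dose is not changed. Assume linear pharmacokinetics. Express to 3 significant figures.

30.0 mg/L

CYP2C9: 0.43 × 3 = 1.29
CYP2E1: 0.23 × 0.47 = 0.1081
CYP1A2: 0.18 × 4.6 = 0.828
Other: 0.16 (unchanged)
CL_new/CL_old = 1.29 + 0.1081 + 0.828 + 0.16 = 2.3861.
Dividing the baseline by the relative clearance: 71.5 / 2.3861 = 30.0 mg/L.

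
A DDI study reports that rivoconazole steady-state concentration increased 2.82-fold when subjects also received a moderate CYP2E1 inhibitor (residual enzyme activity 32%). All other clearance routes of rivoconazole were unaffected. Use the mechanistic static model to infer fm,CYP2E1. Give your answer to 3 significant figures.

0.949

CL'/CL = 1 / 2.82 = 0.3546
0.32·fm + (1 − fm) = 0.3546
fm = (0.3546 − 1) / (0.32 − 1) = 0.949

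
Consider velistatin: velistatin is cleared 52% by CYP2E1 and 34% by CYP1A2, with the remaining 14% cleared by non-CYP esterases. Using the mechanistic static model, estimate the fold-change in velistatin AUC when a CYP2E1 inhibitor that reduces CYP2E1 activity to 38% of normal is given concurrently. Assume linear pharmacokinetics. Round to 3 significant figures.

1.48

The CYP2E1 pathway (52% of clearance) is reduced to 0.38× activity: 0.52 × 0.38 = 0.1976.
CYP1A2 (34%) and the residual 14% are unaffected.
New clearance relative to baseline: 0.1976 + 0.34 + 0.14 = 0.6776.
AUC ratio = CL_old/CL_new = 1 / 0.6776 = 1.48.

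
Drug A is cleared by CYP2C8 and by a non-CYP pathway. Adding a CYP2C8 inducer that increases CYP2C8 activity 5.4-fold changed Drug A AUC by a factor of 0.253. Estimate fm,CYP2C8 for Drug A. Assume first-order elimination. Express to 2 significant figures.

Let fm be the CYP2C8 fraction. New clearance relative to baseline = fm × 5.4 + (1 − fm).
AUC ratio = 1 / (new CL fraction), so new CL fraction = 1 / 0.253 = 3.953.
fm × 5.4 + 1 − fm = 3.953  ⇒  fm × (5.4 − 1) = 2.953  ⇒  fm = 0.67.

0.67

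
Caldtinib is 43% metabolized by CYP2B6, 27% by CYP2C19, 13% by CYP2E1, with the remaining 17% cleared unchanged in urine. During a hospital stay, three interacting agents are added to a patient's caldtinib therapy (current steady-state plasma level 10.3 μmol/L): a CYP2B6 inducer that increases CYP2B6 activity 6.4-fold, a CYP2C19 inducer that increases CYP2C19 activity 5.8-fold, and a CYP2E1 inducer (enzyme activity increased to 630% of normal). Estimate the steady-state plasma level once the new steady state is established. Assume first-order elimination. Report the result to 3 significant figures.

The CYP2B6 pathway (43% of clearance) is boosted to 6.4× activity: 0.43 × 6.4 = 2.752.
The CYP2C19 pathway (27% of clearance) rises to 5.8× activity: 0.27 × 5.8 = 1.566.
The CYP2E1 pathway (13% of clearance) increases to 6.3× activity: 0.13 × 6.3 = 0.819.
Non-CYP routes (17%) are unchanged.
Relative clearance = 2.752 + 1.566 + 0.819 + 0.17 = 5.307.
New steady-state plasma level = 10.3 / 5.307 = 1.94 μmol/L (concentration scales inversely with clearance).

1.94 μmol/L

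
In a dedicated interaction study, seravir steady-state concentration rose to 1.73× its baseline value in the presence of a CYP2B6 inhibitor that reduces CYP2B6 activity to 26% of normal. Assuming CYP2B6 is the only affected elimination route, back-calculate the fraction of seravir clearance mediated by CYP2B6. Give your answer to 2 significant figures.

Write x for the fraction cleared via CYP2B6. The observed steady-state concentration change means clearance fell to 1/1.73 = 0.578 of baseline.
Setting x·0.26 + (1 − x) = 0.578 and solving: x = (0.578 − 1)/(0.26 − 1) = 0.57.

0.57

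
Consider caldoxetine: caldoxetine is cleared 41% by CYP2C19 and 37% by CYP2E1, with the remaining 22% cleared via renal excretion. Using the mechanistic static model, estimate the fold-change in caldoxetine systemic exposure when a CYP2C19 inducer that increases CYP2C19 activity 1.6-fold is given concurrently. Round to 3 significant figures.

The CYP2C19 pathway (41% of clearance) increases to 1.6× activity: 0.41 × 1.6 = 0.656.
CYP2E1 (37%) and the residual 22% are unaffected.
CL_new/CL_old = 0.656 + 0.37 + 0.22 = 1.246.
Systemic exposure ratio = CL_old/CL_new = 1 / 1.246 = 0.803.

0.803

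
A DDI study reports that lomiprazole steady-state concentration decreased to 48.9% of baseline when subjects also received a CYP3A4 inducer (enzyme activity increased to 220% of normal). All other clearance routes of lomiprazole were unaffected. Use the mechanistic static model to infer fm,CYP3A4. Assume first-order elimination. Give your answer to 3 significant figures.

0.871

Call the CYP3A4 fraction fm. After the interaction, CL_new/CL_old = fm × 2.2 + (1 − fm).
Steady-state concentration ratio = 1 / (new CL fraction), so new CL fraction = 1 / 0.489 = 2.045.
fm × 2.2 + 1 − fm = 2.045  ⇒  fm × (2.2 − 1) = 1.045  ⇒  fm = 0.871.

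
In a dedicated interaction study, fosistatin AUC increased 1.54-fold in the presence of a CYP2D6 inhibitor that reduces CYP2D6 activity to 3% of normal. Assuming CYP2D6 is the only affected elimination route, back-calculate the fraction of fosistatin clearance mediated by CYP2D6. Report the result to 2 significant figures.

0.36

Write x for the fraction cleared via CYP2D6. The observed AUC change means clearance fell to 1/1.54 = 0.6494 of baseline.
Only the CYP2D6 route changed, so 0.6494 = x·0.03 + (1 − x), giving x = 0.36.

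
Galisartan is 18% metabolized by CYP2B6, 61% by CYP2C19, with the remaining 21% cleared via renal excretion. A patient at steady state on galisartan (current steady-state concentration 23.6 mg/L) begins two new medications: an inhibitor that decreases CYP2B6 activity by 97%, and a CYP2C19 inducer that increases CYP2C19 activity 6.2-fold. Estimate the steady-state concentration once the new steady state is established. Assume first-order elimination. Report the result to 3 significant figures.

5.90 mg/L

The CYP2B6 pathway (18% of clearance) falls to 0.03× activity: 0.18 × 0.03 = 0.0054.
The CYP2C19 pathway (61% of clearance) rises to 6.2× activity: 0.61 × 6.2 = 3.782.
The remaining 21% of clearance is unaffected.
New clearance relative to baseline: 0.0054 + 3.782 + 0.21 = 3.9974.
Steady-state concentration ∝ 1/CL: new value = 23.6 / 3.9974 = 5.90 mg/L.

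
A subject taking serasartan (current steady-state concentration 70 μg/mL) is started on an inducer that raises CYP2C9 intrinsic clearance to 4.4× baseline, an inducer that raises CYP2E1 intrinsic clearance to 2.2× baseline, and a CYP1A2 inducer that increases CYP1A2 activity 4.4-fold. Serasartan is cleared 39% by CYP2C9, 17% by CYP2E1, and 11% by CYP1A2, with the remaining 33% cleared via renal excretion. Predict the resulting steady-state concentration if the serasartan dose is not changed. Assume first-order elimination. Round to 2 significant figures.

24 μg/mL

CYP2C9: 0.39 × 4.4 = 1.716
CYP2E1: 0.17 × 2.2 = 0.374
CYP1A2: 0.11 × 4.4 = 0.484
Other: 0.33 (unchanged)
New clearance relative to baseline: 1.716 + 0.374 + 0.484 + 0.33 = 2.904.
Steady-state concentration ∝ 1/CL: new value = 70 / 2.904 = 24 μg/mL.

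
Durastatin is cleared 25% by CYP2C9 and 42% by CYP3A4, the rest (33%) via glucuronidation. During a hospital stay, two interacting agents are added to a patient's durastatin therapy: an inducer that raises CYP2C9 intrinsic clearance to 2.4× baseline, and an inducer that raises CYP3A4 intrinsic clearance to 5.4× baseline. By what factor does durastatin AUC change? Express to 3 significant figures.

0.313

The CYP2C9 pathway (25% of clearance) increases to 2.4× activity: 0.25 × 2.4 = 0.6.
The CYP3A4 pathway (42% of clearance) is boosted to 5.4× activity: 0.42 × 5.4 = 2.268.
Non-CYP routes (33%) are unchanged.
Relative clearance = 0.6 + 2.268 + 0.33 = 3.198.
Because AUC varies inversely with clearance, the combined effect is 1 / 3.198 = 0.313.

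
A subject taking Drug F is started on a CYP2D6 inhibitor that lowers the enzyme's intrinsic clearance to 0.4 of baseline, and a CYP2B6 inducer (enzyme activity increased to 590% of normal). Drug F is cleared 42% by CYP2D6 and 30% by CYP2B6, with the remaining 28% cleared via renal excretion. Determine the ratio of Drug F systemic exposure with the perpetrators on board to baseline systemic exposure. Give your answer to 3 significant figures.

The CYP2D6 pathway (42% of clearance) falls to 0.4× activity: 0.42 × 0.4 = 0.168.
The CYP2B6 pathway (30% of clearance) increases to 5.9× activity: 0.3 × 5.9 = 1.77.
Non-CYP routes (28%) are unchanged.
Relative clearance = 0.168 + 1.77 + 0.28 = 2.218.
Net systemic exposure ratio = 1 / 2.218 = 0.451.

0.451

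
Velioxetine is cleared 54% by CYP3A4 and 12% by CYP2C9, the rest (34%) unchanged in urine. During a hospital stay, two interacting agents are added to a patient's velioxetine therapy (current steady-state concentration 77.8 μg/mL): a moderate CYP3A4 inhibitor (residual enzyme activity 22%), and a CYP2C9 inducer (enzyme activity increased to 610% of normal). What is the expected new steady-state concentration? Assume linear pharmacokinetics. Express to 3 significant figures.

65.3 μg/mL

The CYP3A4 pathway (54% of clearance) drops to 0.22× activity: 0.54 × 0.22 = 0.1188.
The CYP2C9 pathway (12% of clearance) increases to 6.1× activity: 0.12 × 6.1 = 0.732.
Non-CYP routes (34%) are unchanged.
CL_new/CL_old = 0.1188 + 0.732 + 0.34 = 1.1908.
Steady-state concentration ∝ 1/CL: new value = 77.8 / 1.1908 = 65.3 μg/mL.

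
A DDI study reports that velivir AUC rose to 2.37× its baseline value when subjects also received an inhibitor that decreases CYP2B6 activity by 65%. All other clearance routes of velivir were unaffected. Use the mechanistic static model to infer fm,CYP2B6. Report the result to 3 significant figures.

CL'/CL = 1 / 2.37 = 0.4219
0.35·fm + (1 − fm) = 0.4219
fm = (0.4219 − 1) / (0.35 − 1) = 0.889

0.889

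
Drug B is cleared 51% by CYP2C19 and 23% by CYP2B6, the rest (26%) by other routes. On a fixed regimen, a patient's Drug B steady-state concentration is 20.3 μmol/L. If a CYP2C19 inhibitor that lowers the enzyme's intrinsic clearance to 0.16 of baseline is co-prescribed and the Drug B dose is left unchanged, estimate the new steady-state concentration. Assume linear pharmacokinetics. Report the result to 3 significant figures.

35.5 μmol/L

The CYP2C19 pathway (51% of clearance) is reduced to 0.16× activity: 0.51 × 0.16 = 0.0816.
CYP2B6 (23%) and the residual 26% are unaffected.
CL_new/CL_old = 0.0816 + 0.23 + 0.26 = 0.5716.
With dosing unchanged, steady-state concentration scales as 1/CL: 20.3 / 0.5716 = 35.5 μmol/L.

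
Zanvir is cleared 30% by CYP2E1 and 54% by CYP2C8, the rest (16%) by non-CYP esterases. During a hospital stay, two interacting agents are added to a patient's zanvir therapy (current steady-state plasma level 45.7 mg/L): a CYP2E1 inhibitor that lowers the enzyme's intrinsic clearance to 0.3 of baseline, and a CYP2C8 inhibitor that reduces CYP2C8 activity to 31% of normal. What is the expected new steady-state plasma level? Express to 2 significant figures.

CYP2E1: 0.3 × 0.3 = 0.09
CYP2C8: 0.54 × 0.31 = 0.1674
Other: 0.16 (unchanged)
New clearance relative to baseline: 0.09 + 0.1674 + 0.16 = 0.4174.
Dividing the baseline by the relative clearance: 45.7 / 0.4174 = 1.1 × 10² mg/L.

1.1 × 10² mg/L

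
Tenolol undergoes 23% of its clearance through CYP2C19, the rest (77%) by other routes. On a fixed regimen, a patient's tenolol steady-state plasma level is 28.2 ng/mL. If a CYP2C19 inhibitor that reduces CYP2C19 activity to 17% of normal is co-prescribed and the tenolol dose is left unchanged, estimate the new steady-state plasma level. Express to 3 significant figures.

CYP2C19: 0.23 × 0.17 = 0.0391
Other: 0.77 (unchanged)
CL_new/CL_old = 0.0391 + 0.77 = 0.8091.
Steady-state plasma level ∝ 1/CL, so new value = 28.2 / 0.8091 = 34.9 ng/mL.

34.9 ng/mL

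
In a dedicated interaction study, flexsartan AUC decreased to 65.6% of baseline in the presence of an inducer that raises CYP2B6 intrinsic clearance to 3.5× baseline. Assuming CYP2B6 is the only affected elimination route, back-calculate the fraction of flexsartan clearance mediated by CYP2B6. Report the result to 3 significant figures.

0.210

Call the CYP2B6 fraction fm. After the interaction, CL_new/CL_old = fm × 3.5 + (1 − fm).
AUC ratio = 1 / (new CL fraction), so new CL fraction = 1 / 0.656 = 1.524.
fm × 3.5 + 1 − fm = 1.524  ⇒  fm × (3.5 − 1) = 0.5244  ⇒  fm = 0.210.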